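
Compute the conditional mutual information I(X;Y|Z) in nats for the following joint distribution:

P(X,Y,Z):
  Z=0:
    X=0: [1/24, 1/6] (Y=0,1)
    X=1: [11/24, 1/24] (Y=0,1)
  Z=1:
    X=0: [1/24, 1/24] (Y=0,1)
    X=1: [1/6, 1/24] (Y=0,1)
0.1939 nats

Conditional mutual information: I(X;Y|Z) = H(X|Z) + H(Y|Z) - H(X,Y|Z)

H(Z) = 0.6036
H(X,Z) = 1.2072 → H(X|Z) = 0.6036
H(Y,Z) = 1.2072 → H(Y|Z) = 0.6036
H(X,Y,Z) = 1.6169 → H(X,Y|Z) = 1.0133

I(X;Y|Z) = 0.6036 + 0.6036 - 1.0133 = 0.1939 nats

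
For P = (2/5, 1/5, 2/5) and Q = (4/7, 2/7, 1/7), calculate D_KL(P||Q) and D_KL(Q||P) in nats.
D_KL(P||Q) = 0.1978, D_KL(Q||P) = 0.1586

KL divergence is not symmetric: D_KL(P||Q) ≠ D_KL(Q||P) in general.

D_KL(P||Q) = 0.1978 nats
D_KL(Q||P) = 0.1586 nats

No, they are not equal!

This asymmetry is why KL divergence is not a true distance metric.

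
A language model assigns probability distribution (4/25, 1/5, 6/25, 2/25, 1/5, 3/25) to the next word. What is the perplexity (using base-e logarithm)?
5.6745

Perplexity is e^H (or exp(H) for natural log).

First, H = -Σ p log p = 1.7360 nats
Perplexity = e^1.7360 = 5.6745

Interpretation: The model's uncertainty is equivalent to choosing uniformly among 5.7 options.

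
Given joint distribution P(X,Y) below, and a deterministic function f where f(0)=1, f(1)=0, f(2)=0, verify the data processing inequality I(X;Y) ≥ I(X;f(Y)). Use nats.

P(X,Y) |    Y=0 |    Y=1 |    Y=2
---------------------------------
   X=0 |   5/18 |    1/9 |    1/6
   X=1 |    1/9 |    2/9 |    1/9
I(X;Y) = 0.0552, I(X;f(Y)) = 0.0332, inequality holds: 0.0552 ≥ 0.0332

Data Processing Inequality: For any Markov chain X → Y → Z, we have I(X;Y) ≥ I(X;Z).

Here Z = f(Y) is a deterministic function of Y, forming X → Y → Z.

Original I(X;Y) = 0.0552 nats

After applying f:
P(X,Z) where Z=f(Y):
- P(X,Z=0) = P(X,Y=1) + P(X,Y=2)
- P(X,Z=1) = P(X,Y=0)

I(X;Z) = I(X;f(Y)) = 0.0332 nats

Verification: 0.0552 ≥ 0.0332 ✓

Information cannot be created by processing; the function f can only lose information about X.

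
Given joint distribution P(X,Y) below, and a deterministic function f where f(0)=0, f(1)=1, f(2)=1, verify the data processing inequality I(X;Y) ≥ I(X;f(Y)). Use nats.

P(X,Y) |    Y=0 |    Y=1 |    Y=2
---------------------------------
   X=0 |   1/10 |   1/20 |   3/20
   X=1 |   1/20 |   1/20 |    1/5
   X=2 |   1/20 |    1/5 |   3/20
I(X;Y) = 0.0762, I(X;f(Y)) = 0.0236, inequality holds: 0.0762 ≥ 0.0236

Data Processing Inequality: For any Markov chain X → Y → Z, we have I(X;Y) ≥ I(X;Z).

Here Z = f(Y) is a deterministic function of Y, forming X → Y → Z.

Original I(X;Y) = 0.0762 nats

After applying f:
P(X,Z) where Z=f(Y):
- P(X,Z=0) = P(X,Y=0)
- P(X,Z=1) = P(X,Y=1) + P(X,Y=2)

I(X;Z) = I(X;f(Y)) = 0.0236 nats

Verification: 0.0762 ≥ 0.0236 ✓

Information cannot be created by processing; the function f can only lose information about X.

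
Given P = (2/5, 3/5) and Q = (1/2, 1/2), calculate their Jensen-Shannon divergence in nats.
0.0051 nats

Jensen-Shannon divergence is:
JSD(P||Q) = 0.5 × D_KL(P||M) + 0.5 × D_KL(Q||M)
where M = 0.5 × (P + Q) is the mixture distribution.

M = 0.5 × (2/5, 3/5) + 0.5 × (1/2, 1/2) = (9/20, 11/20)

D_KL(P||M) = 0.0051 nats
D_KL(Q||M) = 0.0050 nats

JSD(P||Q) = 0.5 × 0.0051 + 0.5 × 0.0050 = 0.0051 nats

Unlike KL divergence, JSD is symmetric and bounded: 0 ≤ JSD ≤ log(2).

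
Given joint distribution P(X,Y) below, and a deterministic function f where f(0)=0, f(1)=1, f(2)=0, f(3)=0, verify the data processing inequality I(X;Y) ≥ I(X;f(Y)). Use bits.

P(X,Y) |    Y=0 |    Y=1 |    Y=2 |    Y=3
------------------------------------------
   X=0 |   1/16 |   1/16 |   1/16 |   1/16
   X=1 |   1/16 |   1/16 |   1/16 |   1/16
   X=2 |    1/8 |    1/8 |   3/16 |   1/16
I(X;Y) = 0.0244, I(X;f(Y)) = 0.0000, inequality holds: 0.0244 ≥ 0.0000

Data Processing Inequality: For any Markov chain X → Y → Z, we have I(X;Y) ≥ I(X;Z).

Here Z = f(Y) is a deterministic function of Y, forming X → Y → Z.

Original I(X;Y) = 0.0244 bits

After applying f:
P(X,Z) where Z=f(Y):
- P(X,Z=0) = P(X,Y=0) + P(X,Y=2) + P(X,Y=3)
- P(X,Z=1) = P(X,Y=1)

I(X;Z) = I(X;f(Y)) = 0.0000 bits

Verification: 0.0244 ≥ 0.0000 ✓

Information cannot be created by processing; the function f can only lose information about X.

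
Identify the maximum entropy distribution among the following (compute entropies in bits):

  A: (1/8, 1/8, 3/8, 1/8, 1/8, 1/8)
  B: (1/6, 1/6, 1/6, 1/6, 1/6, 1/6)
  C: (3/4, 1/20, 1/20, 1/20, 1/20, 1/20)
B

For a discrete distribution over n outcomes, entropy is maximized by the uniform distribution.

Computing entropies:
H(A) = 2.4056 bits
H(B) = 2.5850 bits
H(C) = 1.3918 bits

The uniform distribution (where all probabilities equal 1/6) achieves the maximum entropy of log_2(6) = 2.5850 bits.

Distribution B has the highest entropy.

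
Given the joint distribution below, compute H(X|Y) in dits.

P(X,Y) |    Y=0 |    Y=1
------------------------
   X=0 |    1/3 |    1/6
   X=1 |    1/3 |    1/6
0.3010 dits

Using the chain rule: H(X|Y) = H(X,Y) - H(Y)

First, compute H(X,Y) = 0.5775 dits

Marginal P(Y) = (2/3, 1/3)
H(Y) = 0.2764 dits

H(X|Y) = H(X,Y) - H(Y) = 0.5775 - 0.2764 = 0.3010 dits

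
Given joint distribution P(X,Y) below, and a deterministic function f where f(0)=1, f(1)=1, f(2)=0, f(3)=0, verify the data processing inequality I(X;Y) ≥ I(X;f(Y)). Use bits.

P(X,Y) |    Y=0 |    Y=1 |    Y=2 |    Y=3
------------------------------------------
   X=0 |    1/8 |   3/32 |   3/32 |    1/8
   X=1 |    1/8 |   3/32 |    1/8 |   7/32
I(X;Y) = 0.0106, I(X;f(Y)) = 0.0089, inequality holds: 0.0106 ≥ 0.0089

Data Processing Inequality: For any Markov chain X → Y → Z, we have I(X;Y) ≥ I(X;Z).

Here Z = f(Y) is a deterministic function of Y, forming X → Y → Z.

Original I(X;Y) = 0.0106 bits

After applying f:
P(X,Z) where Z=f(Y):
- P(X,Z=0) = P(X,Y=2) + P(X,Y=3)
- P(X,Z=1) = P(X,Y=0) + P(X,Y=1)

I(X;Z) = I(X;f(Y)) = 0.0089 bits

Verification: 0.0106 ≥ 0.0089 ✓

Information cannot be created by processing; the function f can only lose information about X.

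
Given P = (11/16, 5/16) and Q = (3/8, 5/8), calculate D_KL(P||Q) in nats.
0.2001 nats

KL divergence: D_KL(P||Q) = Σ p(x) log(p(x)/q(x))

Computing term by term:
  x=0: 11/16 × log_e[(11/16)/(3/8)] = 11/16 × 0.6061 = 0.4167
  x=1: 5/16 × log_e[(5/16)/(5/8)] = 5/16 × -0.6931 = -0.2166

D_KL(P||Q) = 0.2001 nats

Note: KL divergence is always non-negative and equals 0 iff P = Q.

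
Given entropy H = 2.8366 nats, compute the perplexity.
17.0577

Perplexity is e^H (or exp(H) for natural log).

H = 2.8366 nats
Perplexity = e^2.8366 = 17.0577

Interpretation: The model's uncertainty is equivalent to choosing uniformly among 17.1 options.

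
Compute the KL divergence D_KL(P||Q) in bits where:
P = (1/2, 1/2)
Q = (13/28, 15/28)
0.0037 bits

KL divergence: D_KL(P||Q) = Σ p(x) log(p(x)/q(x))

Computing term by term:
  x=0: 1/2 × log_2[(1/2)/(13/28)] = 1/2 × 0.1069 = 0.0535
  x=1: 1/2 × log_2[(1/2)/(15/28)] = 1/2 × -0.0995 = -0.0498

D_KL(P||Q) = 0.0037 bits

Note: KL divergence is always non-negative and equals 0 iff P = Q.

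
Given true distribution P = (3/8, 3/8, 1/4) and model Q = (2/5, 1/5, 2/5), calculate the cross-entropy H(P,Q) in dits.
0.5108 dits

Cross-entropy: H(P,Q) = -Σ p(x) log q(x)

Alternatively: H(P,Q) = H(P) + D_KL(P||Q)
H(P) = 0.4700 dits
D_KL(P||Q) = 0.0408 dits

H(P,Q) = 0.4700 + 0.0408 = 0.5108 dits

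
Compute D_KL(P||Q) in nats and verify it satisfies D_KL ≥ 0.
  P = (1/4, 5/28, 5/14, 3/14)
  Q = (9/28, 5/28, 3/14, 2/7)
0.0580 nats

KL divergence satisfies the Gibbs inequality: D_KL(P||Q) ≥ 0 for all distributions P, Q.

D_KL(P||Q) = Σ p(x) log(p(x)/q(x))
Term by term:
  x=0: 1/4 × log_e[(1/4)/(9/28)] = -0.0628
  x=1: 5/28 × log_e[(5/28)/(5/28)] = 0.0000
  x=2: 5/14 × log_e[(5/14)/(3/14)] = 0.1824
  x=3: 3/14 × log_e[(3/14)/(2/7)] = -0.0616
D_KL(P||Q) = 0.0580 nats

D_KL(P||Q) = 0.0580 ≥ 0 ✓

This non-negativity is a fundamental property: relative entropy cannot be negative because it measures how different Q is from P.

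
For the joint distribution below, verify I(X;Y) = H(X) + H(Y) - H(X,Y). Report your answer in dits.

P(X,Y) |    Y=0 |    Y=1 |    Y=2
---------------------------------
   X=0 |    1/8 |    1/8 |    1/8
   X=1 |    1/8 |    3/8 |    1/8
I(X;Y) = 0.0147 dits

Mutual information has multiple equivalent forms:
- I(X;Y) = H(X) - H(X|Y)
- I(X;Y) = H(Y) - H(Y|X)
- I(X;Y) = H(X) + H(Y) - H(X,Y)

Computing all quantities:
H(X) = 0.2873, H(Y) = 0.4515, H(X,Y) = 0.7242
H(X|Y) = 0.2726, H(Y|X) = 0.4369

Verification:
H(X) - H(X|Y) = 0.2873 - 0.2726 = 0.0147
H(Y) - H(Y|X) = 0.4515 - 0.4369 = 0.0147
H(X) + H(Y) - H(X,Y) = 0.2873 + 0.4515 - 0.7242 = 0.0147

All forms give I(X;Y) = 0.0147 dits. ✓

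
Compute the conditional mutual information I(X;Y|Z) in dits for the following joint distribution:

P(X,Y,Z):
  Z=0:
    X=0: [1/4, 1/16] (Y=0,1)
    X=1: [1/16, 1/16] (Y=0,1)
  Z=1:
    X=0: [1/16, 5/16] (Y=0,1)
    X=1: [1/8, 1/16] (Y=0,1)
0.0384 dits

Conditional mutual information: I(X;Y|Z) = H(X|Z) + H(Y|Z) - H(X,Y|Z)

H(Z) = 0.2976
H(X,Z) = 0.5668 → H(X|Z) = 0.2692
H(Y,Z) = 0.5668 → H(Y|Z) = 0.2692
H(X,Y,Z) = 0.7975 → H(X,Y|Z) = 0.4999

I(X;Y|Z) = 0.2692 + 0.2692 - 0.4999 = 0.0384 dits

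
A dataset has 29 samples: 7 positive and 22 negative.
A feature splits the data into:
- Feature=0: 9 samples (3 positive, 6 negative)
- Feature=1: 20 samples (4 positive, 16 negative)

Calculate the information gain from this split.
0.0145 bits

Information Gain = H(Y) - H(Y|Feature)

Before split:
P(positive) = 7/29 = 0.2414
H(Y) = 0.7973 bits

After split:
Feature=0: H = 0.9183 bits (weight = 9/29)
Feature=1: H = 0.7219 bits (weight = 20/29)
H(Y|Feature) = (9/29)×0.9183 + (20/29)×0.7219 = 0.7829 bits

Information Gain = 0.7973 - 0.7829 = 0.0145 bits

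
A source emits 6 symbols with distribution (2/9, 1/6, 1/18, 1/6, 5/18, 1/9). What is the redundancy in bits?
0.1439 bits

Redundancy measures how far a source is from maximum entropy:
R = H_max - H(X)

Maximum entropy for 6 symbols: H_max = log_2(6) = 2.5850 bits
Actual entropy: H(X) = 2.4411 bits
Redundancy: R = 2.5850 - 2.4411 = 0.1439 bits

This redundancy represents potential for compression: the source could be compressed by 0.1439 bits per symbol.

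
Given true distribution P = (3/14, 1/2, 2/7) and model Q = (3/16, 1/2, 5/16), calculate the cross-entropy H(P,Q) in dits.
0.4506 dits

Cross-entropy: H(P,Q) = -Σ p(x) log q(x)

Alternatively: H(P,Q) = H(P) + D_KL(P||Q)
H(P) = 0.4493 dits
D_KL(P||Q) = 0.0013 dits

H(P,Q) = 0.4493 + 0.0013 = 0.4506 dits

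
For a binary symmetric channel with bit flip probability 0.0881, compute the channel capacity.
0.5699 bits

For a binary symmetric channel (BSC) with error probability p:
Capacity C = 1 - H(p) bits per symbol

where H(p) = -p log₂(p) - (1-p) log₂(1-p) is the binary entropy function.

H(0.0881) = 0.4301 bits
C = 1 - 0.4301 = 0.5699 bits per symbol

This means we can reliably transmit up to 0.5699 bits of information per channel use.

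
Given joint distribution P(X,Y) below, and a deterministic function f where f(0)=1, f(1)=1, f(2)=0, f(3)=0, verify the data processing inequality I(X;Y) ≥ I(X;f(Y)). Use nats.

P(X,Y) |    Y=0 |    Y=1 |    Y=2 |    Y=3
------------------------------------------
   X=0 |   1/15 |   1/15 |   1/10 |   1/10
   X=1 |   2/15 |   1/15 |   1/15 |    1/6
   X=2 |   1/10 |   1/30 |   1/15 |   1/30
I(X;Y) = 0.0412, I(X;f(Y)) = 0.0082, inequality holds: 0.0412 ≥ 0.0082

Data Processing Inequality: For any Markov chain X → Y → Z, we have I(X;Y) ≥ I(X;Z).

Here Z = f(Y) is a deterministic function of Y, forming X → Y → Z.

Original I(X;Y) = 0.0412 nats

After applying f:
P(X,Z) where Z=f(Y):
- P(X,Z=0) = P(X,Y=2) + P(X,Y=3)
- P(X,Z=1) = P(X,Y=0) + P(X,Y=1)

I(X;Z) = I(X;f(Y)) = 0.0082 nats

Verification: 0.0412 ≥ 0.0082 ✓

Information cannot be created by processing; the function f can only lose information about X.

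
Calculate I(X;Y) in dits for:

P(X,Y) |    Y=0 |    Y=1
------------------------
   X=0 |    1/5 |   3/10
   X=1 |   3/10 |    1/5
0.0087 dits

Mutual information: I(X;Y) = H(X) + H(Y) - H(X,Y)

Marginals:
P(X) = (1/2, 1/2), H(X) = 0.3010 dits
P(Y) = (1/2, 1/2), H(Y) = 0.3010 dits

Joint entropy: H(X,Y) = 0.5933 dits

I(X;Y) = 0.3010 + 0.3010 - 0.5933 = 0.0087 dits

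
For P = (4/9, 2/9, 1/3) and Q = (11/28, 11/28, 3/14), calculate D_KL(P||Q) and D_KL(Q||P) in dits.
D_KL(P||Q) = 0.0328, D_KL(Q||P) = 0.0350

KL divergence is not symmetric: D_KL(P||Q) ≠ D_KL(Q||P) in general.

D_KL(P||Q) = 0.0328 dits
D_KL(Q||P) = 0.0350 dits

No, they are not equal!

This asymmetry is why KL divergence is not a true distance metric.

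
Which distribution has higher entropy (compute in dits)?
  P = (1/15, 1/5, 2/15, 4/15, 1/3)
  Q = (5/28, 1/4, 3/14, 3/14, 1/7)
Q

Computing entropies in dits:
H(P) = 0.6470
H(Q) = 0.6916

Distribution Q has higher entropy.

Intuition: The distribution closer to uniform (more spread out) has higher entropy.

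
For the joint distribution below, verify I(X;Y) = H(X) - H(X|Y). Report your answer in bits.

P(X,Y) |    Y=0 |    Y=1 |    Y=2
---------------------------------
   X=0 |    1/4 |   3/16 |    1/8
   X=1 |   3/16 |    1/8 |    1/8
I(X;Y) = 0.0042 bits

Mutual information has multiple equivalent forms:
- I(X;Y) = H(X) - H(X|Y)
- I(X;Y) = H(Y) - H(Y|X)
- I(X;Y) = H(X) + H(Y) - H(X,Y)

Computing all quantities:
H(X) = 0.9887, H(Y) = 1.5462, H(X,Y) = 2.5306
H(X|Y) = 0.9845, H(Y|X) = 1.5419

Verification:
H(X) - H(X|Y) = 0.9887 - 0.9845 = 0.0042
H(Y) - H(Y|X) = 1.5462 - 1.5419 = 0.0042
H(X) + H(Y) - H(X,Y) = 0.9887 + 1.5462 - 2.5306 = 0.0042

All forms give I(X;Y) = 0.0042 bits. ✓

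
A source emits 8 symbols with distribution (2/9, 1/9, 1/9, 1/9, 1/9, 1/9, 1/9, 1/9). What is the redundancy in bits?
0.0523 bits

Redundancy measures how far a source is from maximum entropy:
R = H_max - H(X)

Maximum entropy for 8 symbols: H_max = log_2(8) = 3.0000 bits
Actual entropy: H(X) = 2.9477 bits
Redundancy: R = 3.0000 - 2.9477 = 0.0523 bits

This redundancy represents potential for compression: the source could be compressed by 0.0523 bits per symbol.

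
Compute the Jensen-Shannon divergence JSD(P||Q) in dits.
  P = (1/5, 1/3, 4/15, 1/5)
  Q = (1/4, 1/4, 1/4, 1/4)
0.0026 dits

Jensen-Shannon divergence is:
JSD(P||Q) = 0.5 × D_KL(P||M) + 0.5 × D_KL(Q||M)
where M = 0.5 × (P + Q) is the mixture distribution.

M = 0.5 × (1/5, 1/3, 4/15, 1/5) + 0.5 × (1/4, 1/4, 1/4, 1/4) = (9/40, 7/24, 0.258333, 9/40)

D_KL(P||M) = 0.0025 dits
D_KL(Q||M) = 0.0026 dits

JSD(P||Q) = 0.5 × 0.0025 + 0.5 × 0.0026 = 0.0026 dits

Unlike KL divergence, JSD is symmetric and bounded: 0 ≤ JSD ≤ log(2).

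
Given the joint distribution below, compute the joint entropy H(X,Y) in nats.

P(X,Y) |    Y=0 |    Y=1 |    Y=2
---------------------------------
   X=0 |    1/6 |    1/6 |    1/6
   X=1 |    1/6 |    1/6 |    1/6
1.7918 nats

Joint entropy is H(X,Y) = -Σ_{x,y} p(x,y) log p(x,y).

Summing over all non-zero entries:
H(X,Y) = -[1/6·log_e(1/6) + 1/6·log_e(1/6) + 1/6·log_e(1/6) + 1/6·log_e(1/6) + 1/6·log_e(1/6) + 1/6·log_e(1/6)]
H(X,Y) = 1.7918 nats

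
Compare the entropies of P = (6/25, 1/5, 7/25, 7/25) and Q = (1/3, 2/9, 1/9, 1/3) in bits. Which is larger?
P

Computing entropies in bits:
H(P) = 1.9870
H(Q) = 1.8911

Distribution P has higher entropy.

Intuition: The distribution closer to uniform (more spread out) has higher entropy.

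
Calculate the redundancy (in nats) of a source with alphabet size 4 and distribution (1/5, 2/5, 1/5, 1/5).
0.0541 nats

Redundancy measures how far a source is from maximum entropy:
R = H_max - H(X)

Maximum entropy for 4 symbols: H_max = log_e(4) = 1.3863 nats
Actual entropy: H(X) = 1.3322 nats
Redundancy: R = 1.3863 - 1.3322 = 0.0541 nats

This redundancy represents potential for compression: the source could be compressed by 0.0541 nats per symbol.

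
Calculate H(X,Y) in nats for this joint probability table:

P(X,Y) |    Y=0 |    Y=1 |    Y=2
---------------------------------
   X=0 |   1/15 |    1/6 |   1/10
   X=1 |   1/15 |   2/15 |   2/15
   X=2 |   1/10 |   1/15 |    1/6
2.1367 nats

Joint entropy is H(X,Y) = -Σ_{x,y} p(x,y) log p(x,y).

Summing over all non-zero entries:
H(X,Y) = -[1/15·log_e(1/15) + 1/6·log_e(1/6) + 1/10·log_e(1/10) + 1/15·log_e(1/15) + 2/15·log_e(2/15) + 2/15·log_e(2/15) + 1/10·log_e(1/10) + 1/15·log_e(1/15) + 1/6·log_e(1/6)]
H(X,Y) = 2.1367 nats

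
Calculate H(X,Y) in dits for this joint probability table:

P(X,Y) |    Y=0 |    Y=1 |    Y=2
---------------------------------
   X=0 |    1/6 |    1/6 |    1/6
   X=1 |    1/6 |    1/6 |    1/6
0.7782 dits

Joint entropy is H(X,Y) = -Σ_{x,y} p(x,y) log p(x,y).

Summing over all non-zero entries:
H(X,Y) = -[1/6·log_10(1/6) + 1/6·log_10(1/6) + 1/6·log_10(1/6) + 1/6·log_10(1/6) + 1/6·log_10(1/6) + 1/6·log_10(1/6)]
H(X,Y) = 0.7782 dits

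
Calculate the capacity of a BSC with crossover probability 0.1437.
0.4062 bits

For a binary symmetric channel (BSC) with error probability p:
Capacity C = 1 - H(p) bits per symbol

where H(p) = -p log₂(p) - (1-p) log₂(1-p) is the binary entropy function.

H(0.1437) = 0.5938 bits
C = 1 - 0.5938 = 0.4062 bits per symbol

This means we can reliably transmit up to 0.4062 bits of information per channel use.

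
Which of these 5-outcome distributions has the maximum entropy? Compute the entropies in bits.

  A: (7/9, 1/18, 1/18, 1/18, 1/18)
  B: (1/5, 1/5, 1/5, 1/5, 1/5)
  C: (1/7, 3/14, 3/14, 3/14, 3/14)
B

For a discrete distribution over n outcomes, entropy is maximized by the uniform distribution.

Computing entropies:
H(A) = 1.2086 bits
H(B) = 2.3219 bits
H(C) = 2.3060 bits

The uniform distribution (where all probabilities equal 1/5) achieves the maximum entropy of log_2(5) = 2.3219 bits.

Distribution B has the highest entropy.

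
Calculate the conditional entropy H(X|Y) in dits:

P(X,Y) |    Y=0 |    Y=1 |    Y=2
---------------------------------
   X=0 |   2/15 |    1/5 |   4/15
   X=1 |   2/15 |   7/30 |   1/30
0.2556 dits

Using the chain rule: H(X|Y) = H(X,Y) - H(Y)

First, compute H(X,Y) = 0.7229 dits

Marginal P(Y) = (4/15, 13/30, 3/10)
H(Y) = 0.4673 dits

H(X|Y) = H(X,Y) - H(Y) = 0.7229 - 0.4673 = 0.2556 dits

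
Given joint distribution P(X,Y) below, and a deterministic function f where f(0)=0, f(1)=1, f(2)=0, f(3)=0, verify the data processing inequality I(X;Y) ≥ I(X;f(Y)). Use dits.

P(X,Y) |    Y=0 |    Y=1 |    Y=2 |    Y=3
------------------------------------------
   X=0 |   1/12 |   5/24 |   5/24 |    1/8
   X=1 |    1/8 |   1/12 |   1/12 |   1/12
I(X;Y) = 0.0140, I(X;f(Y)) = 0.0031, inequality holds: 0.0140 ≥ 0.0031

Data Processing Inequality: For any Markov chain X → Y → Z, we have I(X;Y) ≥ I(X;Z).

Here Z = f(Y) is a deterministic function of Y, forming X → Y → Z.

Original I(X;Y) = 0.0140 dits

After applying f:
P(X,Z) where Z=f(Y):
- P(X,Z=0) = P(X,Y=0) + P(X,Y=2) + P(X,Y=3)
- P(X,Z=1) = P(X,Y=1)

I(X;Z) = I(X;f(Y)) = 0.0031 dits

Verification: 0.0140 ≥ 0.0031 ✓

Information cannot be created by processing; the function f can only lose information about X.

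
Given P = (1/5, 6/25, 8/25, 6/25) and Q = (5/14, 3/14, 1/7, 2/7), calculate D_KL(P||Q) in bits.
0.1839 bits

KL divergence: D_KL(P||Q) = Σ p(x) log(p(x)/q(x))

Computing term by term:
  x=0: 1/5 × log_2[(1/5)/(5/14)] = 1/5 × -0.8365 = -0.1673
  x=1: 6/25 × log_2[(6/25)/(3/14)] = 6/25 × 0.1635 = 0.0392
  x=2: 8/25 × log_2[(8/25)/(1/7)] = 8/25 × 1.1635 = 0.3723
  x=3: 6/25 × log_2[(6/25)/(2/7)] = 6/25 × -0.2515 = -0.0604

D_KL(P||Q) = 0.1839 bits

Note: KL divergence is always non-negative and equals 0 iff P = Q.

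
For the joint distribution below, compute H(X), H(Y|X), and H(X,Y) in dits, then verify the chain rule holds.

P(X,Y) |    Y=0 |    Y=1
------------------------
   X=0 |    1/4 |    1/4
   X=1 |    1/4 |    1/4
H(X,Y) = 0.6021, H(X) = 0.3010, H(Y|X) = 0.3010 (all in dits)

Chain rule: H(X,Y) = H(X) + H(Y|X)

Left side — joint entropy directly:
H(X,Y) = -Σ p(x,y) log p(x,y) = 0.6021 dits

Right side — compute H(Y|X) from the conditional distributions:
P(X) = (1/2, 1/2), so H(X) = 0.3010 dits
H(Y|X) = Σ_x P(X=x) · H(Y|X=x):
  P(Y|X=0) = (1/2, 1/2), H(Y|X=0) = 0.3010, weight P(X=0) = 1/2
  P(Y|X=1) = (1/2, 1/2), H(Y|X=1) = 0.3010, weight P(X=1) = 1/2
H(Y|X) = 0.3010 dits

H(X) + H(Y|X) = 0.3010 + 0.3010 = 0.6021 dits

Both sides equal 0.6021 dits. ✓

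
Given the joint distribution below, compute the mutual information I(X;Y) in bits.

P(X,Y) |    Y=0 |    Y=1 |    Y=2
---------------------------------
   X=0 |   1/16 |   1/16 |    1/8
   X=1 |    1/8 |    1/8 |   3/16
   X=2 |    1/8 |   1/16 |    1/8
0.0145 bits

Mutual information: I(X;Y) = H(X) + H(Y) - H(X,Y)

Marginals:
P(X) = (1/4, 7/16, 5/16), H(X) = 1.5462 bits
P(Y) = (5/16, 1/4, 7/16), H(Y) = 1.5462 bits

Joint entropy: H(X,Y) = 3.0778 bits

I(X;Y) = 1.5462 + 1.5462 - 3.0778 = 0.0145 bits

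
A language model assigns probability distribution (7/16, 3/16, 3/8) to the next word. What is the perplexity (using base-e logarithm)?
2.8387

Perplexity is e^H (or exp(H) for natural log).

First, H = -Σ p log p = 1.0434 nats
Perplexity = e^1.0434 = 2.8387

Interpretation: The model's uncertainty is equivalent to choosing uniformly among 2.8 options.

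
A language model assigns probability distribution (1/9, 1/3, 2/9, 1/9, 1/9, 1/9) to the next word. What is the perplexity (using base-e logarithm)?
5.3494

Perplexity is e^H (or exp(H) for natural log).

First, H = -Σ p log p = 1.6770 nats
Perplexity = e^1.6770 = 5.3494

Interpretation: The model's uncertainty is equivalent to choosing uniformly among 5.3 options.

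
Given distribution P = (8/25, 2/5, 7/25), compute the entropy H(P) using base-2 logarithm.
1.5690 bits

Shannon entropy is H(X) = -Σ p(x) log p(x).

For P = (8/25, 2/5, 7/25):
H = -8/25 × log_2(8/25) -2/5 × log_2(2/5) -7/25 × log_2(7/25)
H = 1.5690 bits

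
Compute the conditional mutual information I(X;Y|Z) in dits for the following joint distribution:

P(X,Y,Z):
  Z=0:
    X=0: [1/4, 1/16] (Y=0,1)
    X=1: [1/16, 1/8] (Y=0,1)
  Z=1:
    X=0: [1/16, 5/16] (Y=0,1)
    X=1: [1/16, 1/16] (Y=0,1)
0.0350 dits

Conditional mutual information: I(X;Y|Z) = H(X|Z) + H(Y|Z) - H(X,Y|Z)

H(Z) = 0.3010
H(X,Z) = 0.5668 → H(X|Z) = 0.2658
H(Y,Z) = 0.5668 → H(Y|Z) = 0.2658
H(X,Y,Z) = 0.7975 → H(X,Y|Z) = 0.4965

I(X;Y|Z) = 0.2658 + 0.2658 - 0.4965 = 0.0350 dits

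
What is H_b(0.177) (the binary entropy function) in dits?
0.2027 dits

The binary entropy function is:
H(p) = -p log(p) - (1-p) log(1-p)

H(0.177) = -0.177 × log_10(0.177) - 0.823 × log_10(0.823)
H(0.177) = 0.2027 dits

Note: Binary entropy is maximized at p=0.5 (H=1 bit) and minimized at p=0 or p=1 (H=0).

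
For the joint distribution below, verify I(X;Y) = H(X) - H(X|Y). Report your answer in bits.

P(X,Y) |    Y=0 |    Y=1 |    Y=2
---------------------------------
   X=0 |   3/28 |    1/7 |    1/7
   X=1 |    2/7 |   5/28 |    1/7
I(X;Y) = 0.0302 bits

Mutual information has multiple equivalent forms:
- I(X;Y) = H(X) - H(X|Y)
- I(X;Y) = H(Y) - H(Y|X)
- I(X;Y) = H(X) + H(Y) - H(X,Y)

Computing all quantities:
H(X) = 0.9666, H(Y) = 1.5722, H(X,Y) = 2.5086
H(X|Y) = 0.9364, H(Y|X) = 1.5420

Verification:
H(X) - H(X|Y) = 0.9666 - 0.9364 = 0.0302
H(Y) - H(Y|X) = 1.5722 - 1.5420 = 0.0302
H(X) + H(Y) - H(X,Y) = 0.9666 + 1.5722 - 2.5086 = 0.0302

All forms give I(X;Y) = 0.0302 bits. ✓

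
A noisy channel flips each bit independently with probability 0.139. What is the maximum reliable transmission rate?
0.4184 bits

For a binary symmetric channel (BSC) with error probability p:
Capacity C = 1 - H(p) bits per symbol

where H(p) = -p log₂(p) - (1-p) log₂(1-p) is the binary entropy function.

H(0.139) = 0.5816 bits
C = 1 - 0.5816 = 0.4184 bits per symbol

This means we can reliably transmit up to 0.4184 bits of information per channel use.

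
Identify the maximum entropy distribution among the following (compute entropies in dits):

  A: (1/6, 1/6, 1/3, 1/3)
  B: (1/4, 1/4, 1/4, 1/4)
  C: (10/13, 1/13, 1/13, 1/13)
B

For a discrete distribution over n outcomes, entropy is maximized by the uniform distribution.

Computing entropies:
H(A) = 0.5775 dits
H(B) = 0.6021 dits
H(C) = 0.3447 dits

The uniform distribution (where all probabilities equal 1/4) achieves the maximum entropy of log_10(4) = 0.6021 dits.

Distribution B has the highest entropy.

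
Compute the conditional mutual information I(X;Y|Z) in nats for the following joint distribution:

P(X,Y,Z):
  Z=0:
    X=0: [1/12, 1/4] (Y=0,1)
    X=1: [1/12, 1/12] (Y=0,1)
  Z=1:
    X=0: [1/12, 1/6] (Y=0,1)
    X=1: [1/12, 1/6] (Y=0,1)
0.0153 nats

Conditional mutual information: I(X;Y|Z) = H(X|Z) + H(Y|Z) - H(X,Y|Z)

H(Z) = 0.6931
H(X,Z) = 1.3580 → H(X|Z) = 0.6648
H(Y,Z) = 1.3297 → H(Y|Z) = 0.6365
H(X,Y,Z) = 1.9792 → H(X,Y|Z) = 1.2861

I(X;Y|Z) = 0.6648 + 0.6365 - 1.2861 = 0.0153 nats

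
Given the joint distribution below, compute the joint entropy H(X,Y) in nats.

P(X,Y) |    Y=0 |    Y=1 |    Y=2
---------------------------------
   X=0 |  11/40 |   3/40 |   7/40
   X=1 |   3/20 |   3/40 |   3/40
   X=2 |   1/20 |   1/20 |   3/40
2.0213 nats

Joint entropy is H(X,Y) = -Σ_{x,y} p(x,y) log p(x,y).

Summing over all non-zero entries:
H(X,Y) = -[11/40·log_e(11/40) + 3/40·log_e(3/40) + 7/40·log_e(7/40) + 3/20·log_e(3/20) + 3/40·log_e(3/40) + 3/40·log_e(3/40) + 1/20·log_e(1/20) + 1/20·log_e(1/20) + 3/40·log_e(3/40)]
H(X,Y) = 2.0213 nats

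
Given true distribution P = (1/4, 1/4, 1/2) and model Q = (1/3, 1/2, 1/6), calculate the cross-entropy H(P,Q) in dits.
0.5836 dits

Cross-entropy: H(P,Q) = -Σ p(x) log q(x)

Alternatively: H(P,Q) = H(P) + D_KL(P||Q)
H(P) = 0.4515 dits
D_KL(P||Q) = 0.1321 dits

H(P,Q) = 0.4515 + 0.1321 = 0.5836 dits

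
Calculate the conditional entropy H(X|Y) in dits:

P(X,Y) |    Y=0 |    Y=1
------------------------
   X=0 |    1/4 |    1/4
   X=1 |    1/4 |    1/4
0.3010 dits

Using the chain rule: H(X|Y) = H(X,Y) - H(Y)

First, compute H(X,Y) = 0.6021 dits

Marginal P(Y) = (1/2, 1/2)
H(Y) = 0.3010 dits

H(X|Y) = H(X,Y) - H(Y) = 0.6021 - 0.3010 = 0.3010 dits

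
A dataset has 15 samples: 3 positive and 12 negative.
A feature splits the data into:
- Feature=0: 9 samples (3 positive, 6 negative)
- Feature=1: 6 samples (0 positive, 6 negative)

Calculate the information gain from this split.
0.1710 bits

Information Gain = H(Y) - H(Y|Feature)

Before split:
P(positive) = 3/15 = 0.2000
H(Y) = 0.7219 bits

After split:
Feature=0: H = 0.9183 bits (weight = 9/15)
Feature=1: H = 0.0000 bits (weight = 6/15)
H(Y|Feature) = (9/15)×0.9183 + (6/15)×0.0000 = 0.5510 bits

Information Gain = 0.7219 - 0.5510 = 0.1710 bits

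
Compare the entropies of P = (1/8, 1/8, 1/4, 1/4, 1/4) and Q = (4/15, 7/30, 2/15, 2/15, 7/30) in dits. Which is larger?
Q

Computing entropies in dits:
H(P) = 0.6773
H(Q) = 0.6814

Distribution Q has higher entropy.

Intuition: The distribution closer to uniform (more spread out) has higher entropy.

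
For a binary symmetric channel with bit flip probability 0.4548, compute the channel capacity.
0.0059 bits

For a binary symmetric channel (BSC) with error probability p:
Capacity C = 1 - H(p) bits per symbol

where H(p) = -p log₂(p) - (1-p) log₂(1-p) is the binary entropy function.

H(0.4548) = 0.9941 bits
C = 1 - 0.9941 = 0.0059 bits per symbol

This means we can reliably transmit up to 0.0059 bits of information per channel use.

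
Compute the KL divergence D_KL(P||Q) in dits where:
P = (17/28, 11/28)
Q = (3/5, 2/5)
0.0000 dits

KL divergence: D_KL(P||Q) = Σ p(x) log(p(x)/q(x))

Computing term by term:
  x=0: 17/28 × log_10[(17/28)/(3/5)] = 17/28 × 0.0051 = 0.0031
  x=1: 11/28 × log_10[(11/28)/(2/5)] = 11/28 × -0.0078 = -0.0031

D_KL(P||Q) = 0.0000 dits

Note: KL divergence is always non-negative and equals 0 iff P = Q.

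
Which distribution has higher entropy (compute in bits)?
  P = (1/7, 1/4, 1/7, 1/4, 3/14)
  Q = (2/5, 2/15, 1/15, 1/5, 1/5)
P

Computing entropies in bits:
H(P) = 2.2783
H(Q) = 2.1056

Distribution P has higher entropy.

Intuition: The distribution closer to uniform (more spread out) has higher entropy.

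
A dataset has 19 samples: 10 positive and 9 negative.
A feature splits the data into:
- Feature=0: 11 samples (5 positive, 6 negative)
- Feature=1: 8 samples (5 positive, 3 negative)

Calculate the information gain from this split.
0.0206 bits

Information Gain = H(Y) - H(Y|Feature)

Before split:
P(positive) = 10/19 = 0.5263
H(Y) = 0.9980 bits

After split:
Feature=0: H = 0.9940 bits (weight = 11/19)
Feature=1: H = 0.9544 bits (weight = 8/19)
H(Y|Feature) = (11/19)×0.9940 + (8/19)×0.9544 = 0.9774 bits

Information Gain = 0.9980 - 0.9774 = 0.0206 bits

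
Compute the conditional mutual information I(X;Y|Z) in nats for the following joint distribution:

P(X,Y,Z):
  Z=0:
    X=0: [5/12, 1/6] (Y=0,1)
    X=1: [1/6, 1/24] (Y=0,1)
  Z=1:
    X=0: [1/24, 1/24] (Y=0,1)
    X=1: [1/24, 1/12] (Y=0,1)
0.0059 nats

Conditional mutual information: I(X;Y|Z) = H(X|Z) + H(Y|Z) - H(X,Y|Z)

H(Z) = 0.5117
H(X,Z) = 1.1082 → H(X|Z) = 0.5965
H(Y,Z) = 1.1082 → H(Y|Z) = 0.5965
H(X,Y,Z) = 1.6988 → H(X,Y|Z) = 1.1870

I(X;Y|Z) = 0.5965 + 0.5965 - 1.1870 = 0.0059 nats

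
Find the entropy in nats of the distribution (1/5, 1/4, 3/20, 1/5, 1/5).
1.5968 nats

Shannon entropy is H(X) = -Σ p(x) log p(x).

For P = (1/5, 1/4, 3/20, 1/5, 1/5):
H = -1/5 × log_e(1/5) -1/4 × log_e(1/4) -3/20 × log_e(3/20) -1/5 × log_e(1/5) -1/5 × log_e(1/5)
H = 1.5968 nats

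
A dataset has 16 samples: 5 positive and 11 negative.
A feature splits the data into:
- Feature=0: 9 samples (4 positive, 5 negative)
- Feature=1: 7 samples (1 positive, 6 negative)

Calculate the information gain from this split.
0.0797 bits

Information Gain = H(Y) - H(Y|Feature)

Before split:
P(positive) = 5/16 = 0.3125
H(Y) = 0.8960 bits

After split:
Feature=0: H = 0.9911 bits (weight = 9/16)
Feature=1: H = 0.5917 bits (weight = 7/16)
H(Y|Feature) = (9/16)×0.9911 + (7/16)×0.5917 = 0.8163 bits

Information Gain = 0.8960 - 0.8163 = 0.0797 bits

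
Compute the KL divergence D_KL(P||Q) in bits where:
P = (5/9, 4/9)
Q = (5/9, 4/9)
0.0000 bits

KL divergence: D_KL(P||Q) = Σ p(x) log(p(x)/q(x))

Computing term by term:
  x=0: 5/9 × log_2[(5/9)/(5/9)] = 5/9 × 0.0000 = 0.0000
  x=1: 4/9 × log_2[(4/9)/(4/9)] = 4/9 × 0.0000 = 0.0000

D_KL(P||Q) = 0.0000 bits

Note: KL divergence is always non-negative and equals 0 iff P = Q.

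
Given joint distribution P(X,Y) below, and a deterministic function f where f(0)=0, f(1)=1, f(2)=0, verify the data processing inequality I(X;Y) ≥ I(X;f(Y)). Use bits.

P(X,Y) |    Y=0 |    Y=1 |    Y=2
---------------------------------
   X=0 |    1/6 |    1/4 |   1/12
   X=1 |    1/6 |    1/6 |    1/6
I(X;Y) = 0.0325, I(X;f(Y)) = 0.0207, inequality holds: 0.0325 ≥ 0.0207

Data Processing Inequality: For any Markov chain X → Y → Z, we have I(X;Y) ≥ I(X;Z).

Here Z = f(Y) is a deterministic function of Y, forming X → Y → Z.

Original I(X;Y) = 0.0325 bits

After applying f:
P(X,Z) where Z=f(Y):
- P(X,Z=0) = P(X,Y=0) + P(X,Y=2)
- P(X,Z=1) = P(X,Y=1)

I(X;Z) = I(X;f(Y)) = 0.0207 bits

Verification: 0.0325 ≥ 0.0207 ✓

Information cannot be created by processing; the function f can only lose information about X.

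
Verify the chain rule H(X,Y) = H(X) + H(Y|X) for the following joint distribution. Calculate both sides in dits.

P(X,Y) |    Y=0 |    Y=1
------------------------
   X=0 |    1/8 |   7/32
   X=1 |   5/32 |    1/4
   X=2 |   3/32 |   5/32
H(X,Y) = 0.7561, H(X) = 0.4689, H(Y|X) = 0.2872 (all in dits)

Chain rule: H(X,Y) = H(X) + H(Y|X)

Left side — joint entropy directly:
H(X,Y) = -Σ p(x,y) log p(x,y) = 0.7561 dits

Right side — compute H(Y|X) from the conditional distributions:
P(X) = (11/32, 13/32, 1/4), so H(X) = 0.4689 dits
H(Y|X) = Σ_x P(X=x) · H(Y|X=x):
  P(Y|X=0) = (4/11, 7/11), H(Y|X=0) = 0.2847, weight P(X=0) = 11/32
  P(Y|X=1) = (5/13, 8/13), H(Y|X=1) = 0.2894, weight P(X=1) = 13/32
  P(Y|X=2) = (3/8, 5/8), H(Y|X=2) = 0.2873, weight P(X=2) = 1/4
H(Y|X) = 0.2872 dits

H(X) + H(Y|X) = 0.4689 + 0.2872 = 0.7561 dits

Both sides equal 0.7561 dits. ✓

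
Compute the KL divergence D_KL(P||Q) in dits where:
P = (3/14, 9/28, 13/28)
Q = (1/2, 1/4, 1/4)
0.0811 dits

KL divergence: D_KL(P||Q) = Σ p(x) log(p(x)/q(x))

Computing term by term:
  x=0: 3/14 × log_10[(3/14)/(1/2)] = 3/14 × -0.3680 = -0.0789
  x=1: 9/28 × log_10[(9/28)/(1/4)] = 9/28 × 0.1091 = 0.0351
  x=2: 13/28 × log_10[(13/28)/(1/4)] = 13/28 × 0.2688 = 0.1248

D_KL(P||Q) = 0.0811 dits

Note: KL divergence is always non-negative and equals 0 iff P = Q.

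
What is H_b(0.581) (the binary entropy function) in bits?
0.9810 bits

The binary entropy function is:
H(p) = -p log(p) - (1-p) log(1-p)

H(0.581) = -0.581 × log_2(0.581) - 0.419 × log_2(0.419)
H(0.581) = 0.9810 bits

Note: Binary entropy is maximized at p=0.5 (H=1 bit) and minimized at p=0 or p=1 (H=0).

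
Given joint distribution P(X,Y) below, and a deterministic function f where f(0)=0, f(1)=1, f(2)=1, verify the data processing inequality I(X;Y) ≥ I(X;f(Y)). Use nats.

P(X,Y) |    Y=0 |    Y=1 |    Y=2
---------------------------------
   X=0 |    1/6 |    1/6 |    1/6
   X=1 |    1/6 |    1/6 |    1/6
I(X;Y) = 0.0000, I(X;f(Y)) = 0.0000, inequality holds: 0.0000 ≥ 0.0000

Data Processing Inequality: For any Markov chain X → Y → Z, we have I(X;Y) ≥ I(X;Z).

Here Z = f(Y) is a deterministic function of Y, forming X → Y → Z.

Original I(X;Y) = 0.0000 nats

After applying f:
P(X,Z) where Z=f(Y):
- P(X,Z=0) = P(X,Y=0)
- P(X,Z=1) = P(X,Y=1) + P(X,Y=2)

I(X;Z) = I(X;f(Y)) = 0.0000 nats

Verification: 0.0000 ≥ 0.0000 ✓

Information cannot be created by processing; the function f can only lose information about X.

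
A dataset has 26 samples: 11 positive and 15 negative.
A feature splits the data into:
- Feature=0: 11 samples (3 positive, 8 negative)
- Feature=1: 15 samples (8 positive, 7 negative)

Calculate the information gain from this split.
0.0501 bits

Information Gain = H(Y) - H(Y|Feature)

Before split:
P(positive) = 11/26 = 0.4231
H(Y) = 0.9829 bits

After split:
Feature=0: H = 0.8454 bits (weight = 11/26)
Feature=1: H = 0.9968 bits (weight = 15/26)
H(Y|Feature) = (11/26)×0.8454 + (15/26)×0.9968 = 0.9327 bits

Information Gain = 0.9829 - 0.9327 = 0.0501 bits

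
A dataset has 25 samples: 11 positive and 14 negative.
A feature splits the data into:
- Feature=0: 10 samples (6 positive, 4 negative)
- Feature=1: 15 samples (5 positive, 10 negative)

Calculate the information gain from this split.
0.0502 bits

Information Gain = H(Y) - H(Y|Feature)

Before split:
P(positive) = 11/25 = 0.4400
H(Y) = 0.9896 bits

After split:
Feature=0: H = 0.9710 bits (weight = 10/25)
Feature=1: H = 0.9183 bits (weight = 15/25)
H(Y|Feature) = (10/25)×0.9710 + (15/25)×0.9183 = 0.9394 bits

Information Gain = 0.9896 - 0.9394 = 0.0502 bits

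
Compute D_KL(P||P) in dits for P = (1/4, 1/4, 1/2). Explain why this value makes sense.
0.0000 dits

KL divergence satisfies the Gibbs inequality: D_KL(P||Q) ≥ 0 for all distributions P, Q.

D_KL(P||Q) = Σ p(x) log(p(x)/q(x))
Each term is p(x) × log_10(p(x)/p(x)) = p(x) × log_10(1) = 0, so the sum is 0.
D_KL(P||Q) = 0.0000 dits

When P = Q, the KL divergence is exactly 0, as there is no 'divergence' between identical distributions.

This non-negativity is a fundamental property: relative entropy cannot be negative because it measures how different Q is from P.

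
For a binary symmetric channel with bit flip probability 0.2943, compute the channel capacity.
0.1258 bits

For a binary symmetric channel (BSC) with error probability p:
Capacity C = 1 - H(p) bits per symbol

where H(p) = -p log₂(p) - (1-p) log₂(1-p) is the binary entropy function.

H(0.2943) = 0.8742 bits
C = 1 - 0.8742 = 0.1258 bits per symbol

This means we can reliably transmit up to 0.1258 bits of information per channel use.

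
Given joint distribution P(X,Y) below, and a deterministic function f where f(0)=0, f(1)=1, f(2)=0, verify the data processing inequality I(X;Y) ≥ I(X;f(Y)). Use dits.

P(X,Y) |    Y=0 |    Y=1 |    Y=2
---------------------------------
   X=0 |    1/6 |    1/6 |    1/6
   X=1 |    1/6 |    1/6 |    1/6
I(X;Y) = 0.0000, I(X;f(Y)) = 0.0000, inequality holds: 0.0000 ≥ 0.0000

Data Processing Inequality: For any Markov chain X → Y → Z, we have I(X;Y) ≥ I(X;Z).

Here Z = f(Y) is a deterministic function of Y, forming X → Y → Z.

Original I(X;Y) = 0.0000 dits

After applying f:
P(X,Z) where Z=f(Y):
- P(X,Z=0) = P(X,Y=0) + P(X,Y=2)
- P(X,Z=1) = P(X,Y=1)

I(X;Z) = I(X;f(Y)) = 0.0000 dits

Verification: 0.0000 ≥ 0.0000 ✓

Information cannot be created by processing; the function f can only lose information about X.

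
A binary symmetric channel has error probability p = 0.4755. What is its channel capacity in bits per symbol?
0.0017 bits

For a binary symmetric channel (BSC) with error probability p:
Capacity C = 1 - H(p) bits per symbol

where H(p) = -p log₂(p) - (1-p) log₂(1-p) is the binary entropy function.

H(0.4755) = 0.9983 bits
C = 1 - 0.9983 = 0.0017 bits per symbol

This means we can reliably transmit up to 0.0017 bits of information per channel use.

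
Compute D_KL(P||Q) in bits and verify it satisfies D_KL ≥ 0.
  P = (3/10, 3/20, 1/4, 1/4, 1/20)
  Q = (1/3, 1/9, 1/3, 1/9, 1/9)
0.1505 bits

KL divergence satisfies the Gibbs inequality: D_KL(P||Q) ≥ 0 for all distributions P, Q.

D_KL(P||Q) = Σ p(x) log(p(x)/q(x))
Term by term:
  x=0: 3/10 × log_2[(3/10)/(1/3)] = -0.0456
  x=1: 3/20 × log_2[(3/20)/(1/9)] = 0.0649
  x=2: 1/4 × log_2[(1/4)/(1/3)] = -0.1038
  x=3: 1/4 × log_2[(1/4)/(1/9)] = 0.2925
  x=4: 1/20 × log_2[(1/20)/(1/9)] = -0.0576
D_KL(P||Q) = 0.1505 bits

D_KL(P||Q) = 0.1505 ≥ 0 ✓

This non-negativity is a fundamental property: relative entropy cannot be negative because it measures how different Q is from P.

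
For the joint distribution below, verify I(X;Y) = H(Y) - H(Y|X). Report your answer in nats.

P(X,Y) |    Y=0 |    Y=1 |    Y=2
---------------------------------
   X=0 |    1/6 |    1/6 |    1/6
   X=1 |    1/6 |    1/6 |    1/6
I(X;Y) = 0.0000 nats

Mutual information has multiple equivalent forms:
- I(X;Y) = H(X) - H(X|Y)
- I(X;Y) = H(Y) - H(Y|X)
- I(X;Y) = H(X) + H(Y) - H(X,Y)

Computing all quantities:
H(X) = 0.6931, H(Y) = 1.0986, H(X,Y) = 1.7918
H(X|Y) = 0.6931, H(Y|X) = 1.0986

Verification:
H(X) - H(X|Y) = 0.6931 - 0.6931 = 0.0000
H(Y) - H(Y|X) = 1.0986 - 1.0986 = 0.0000
H(X) + H(Y) - H(X,Y) = 0.6931 + 1.0986 - 1.7918 = 0.0000

All forms give I(X;Y) = 0.0000 nats. ✓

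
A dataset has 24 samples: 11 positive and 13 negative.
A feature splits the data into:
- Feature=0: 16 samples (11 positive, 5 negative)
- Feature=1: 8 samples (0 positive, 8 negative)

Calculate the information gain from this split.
0.3976 bits

Information Gain = H(Y) - H(Y|Feature)

Before split:
P(positive) = 11/24 = 0.4583
H(Y) = 0.9950 bits

After split:
Feature=0: H = 0.8960 bits (weight = 16/24)
Feature=1: H = 0.0000 bits (weight = 8/24)
H(Y|Feature) = (16/24)×0.8960 + (8/24)×0.0000 = 0.5974 bits

Information Gain = 0.9950 - 0.5974 = 0.3976 bits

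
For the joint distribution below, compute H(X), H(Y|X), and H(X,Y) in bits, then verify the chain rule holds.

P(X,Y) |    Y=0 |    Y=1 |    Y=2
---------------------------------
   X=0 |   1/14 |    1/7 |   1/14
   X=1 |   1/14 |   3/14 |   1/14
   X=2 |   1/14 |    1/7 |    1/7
H(X,Y) = 3.0391, H(X) = 1.5774, H(Y|X) = 1.4617 (all in bits)

Chain rule: H(X,Y) = H(X) + H(Y|X)

Left side — joint entropy directly:
H(X,Y) = -Σ p(x,y) log p(x,y) = 3.0391 bits

Right side — compute H(Y|X) from the conditional distributions:
P(X) = (2/7, 5/14, 5/14), so H(X) = 1.5774 bits
H(Y|X) = Σ_x P(X=x) · H(Y|X=x):
  P(Y|X=0) = (1/4, 1/2, 1/4), H(Y|X=0) = 1.5000, weight P(X=0) = 2/7
  P(Y|X=1) = (1/5, 3/5, 1/5), H(Y|X=1) = 1.3710, weight P(X=1) = 5/14
  P(Y|X=2) = (1/5, 2/5, 2/5), H(Y|X=2) = 1.5219, weight P(X=2) = 5/14
H(Y|X) = 1.4617 bits

H(X) + H(Y|X) = 1.5774 + 1.4617 = 3.0391 bits

Both sides equal 3.0391 bits. ✓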